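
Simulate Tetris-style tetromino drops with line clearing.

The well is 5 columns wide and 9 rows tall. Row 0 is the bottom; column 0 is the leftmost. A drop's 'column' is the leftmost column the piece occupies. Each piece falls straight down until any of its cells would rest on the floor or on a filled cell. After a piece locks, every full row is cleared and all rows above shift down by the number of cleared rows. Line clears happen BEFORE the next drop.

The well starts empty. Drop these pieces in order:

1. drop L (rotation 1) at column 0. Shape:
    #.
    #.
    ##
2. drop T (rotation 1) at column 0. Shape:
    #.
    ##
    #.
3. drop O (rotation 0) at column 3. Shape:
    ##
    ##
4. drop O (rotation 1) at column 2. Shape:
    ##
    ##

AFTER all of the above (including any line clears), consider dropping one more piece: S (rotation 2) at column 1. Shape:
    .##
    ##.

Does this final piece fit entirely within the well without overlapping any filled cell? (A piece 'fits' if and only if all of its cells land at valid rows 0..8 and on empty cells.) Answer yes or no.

Drop 1: L rot1 at col 0 lands with bottom-row=0; cleared 0 line(s) (total 0); column heights now [3 1 0 0 0], max=3
Drop 2: T rot1 at col 0 lands with bottom-row=3; cleared 0 line(s) (total 0); column heights now [6 5 0 0 0], max=6
Drop 3: O rot0 at col 3 lands with bottom-row=0; cleared 0 line(s) (total 0); column heights now [6 5 0 2 2], max=6
Drop 4: O rot1 at col 2 lands with bottom-row=2; cleared 0 line(s) (total 0); column heights now [6 5 4 4 2], max=6
Test piece S rot2 at col 1 (width 3): heights before test = [6 5 4 4 2]; fits = True

Answer: yes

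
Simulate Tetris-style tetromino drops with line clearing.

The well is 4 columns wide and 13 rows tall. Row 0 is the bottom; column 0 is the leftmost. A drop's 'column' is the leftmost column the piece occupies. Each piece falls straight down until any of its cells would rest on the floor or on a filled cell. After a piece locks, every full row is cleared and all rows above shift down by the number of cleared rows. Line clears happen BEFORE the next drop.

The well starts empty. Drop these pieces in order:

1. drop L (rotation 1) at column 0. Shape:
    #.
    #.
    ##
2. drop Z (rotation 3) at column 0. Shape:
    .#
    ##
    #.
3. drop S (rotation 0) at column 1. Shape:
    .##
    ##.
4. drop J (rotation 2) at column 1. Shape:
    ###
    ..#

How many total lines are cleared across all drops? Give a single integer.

Answer: 0

Derivation:
Drop 1: L rot1 at col 0 lands with bottom-row=0; cleared 0 line(s) (total 0); column heights now [3 1 0 0], max=3
Drop 2: Z rot3 at col 0 lands with bottom-row=3; cleared 0 line(s) (total 0); column heights now [5 6 0 0], max=6
Drop 3: S rot0 at col 1 lands with bottom-row=6; cleared 0 line(s) (total 0); column heights now [5 7 8 8], max=8
Drop 4: J rot2 at col 1 lands with bottom-row=8; cleared 0 line(s) (total 0); column heights now [5 10 10 10], max=10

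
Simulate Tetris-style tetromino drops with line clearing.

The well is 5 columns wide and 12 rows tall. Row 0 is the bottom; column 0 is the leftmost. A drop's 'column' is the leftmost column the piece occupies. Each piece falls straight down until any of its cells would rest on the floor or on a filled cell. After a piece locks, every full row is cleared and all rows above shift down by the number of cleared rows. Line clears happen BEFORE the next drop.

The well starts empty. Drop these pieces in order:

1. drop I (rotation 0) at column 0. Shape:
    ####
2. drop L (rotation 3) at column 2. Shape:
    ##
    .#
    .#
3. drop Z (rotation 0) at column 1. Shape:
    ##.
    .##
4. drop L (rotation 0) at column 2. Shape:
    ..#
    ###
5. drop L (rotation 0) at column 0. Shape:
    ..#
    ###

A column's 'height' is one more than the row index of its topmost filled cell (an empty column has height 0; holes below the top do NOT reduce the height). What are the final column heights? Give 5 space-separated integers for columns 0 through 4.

Answer: 8 8 9 7 8

Derivation:
Drop 1: I rot0 at col 0 lands with bottom-row=0; cleared 0 line(s) (total 0); column heights now [1 1 1 1 0], max=1
Drop 2: L rot3 at col 2 lands with bottom-row=1; cleared 0 line(s) (total 0); column heights now [1 1 4 4 0], max=4
Drop 3: Z rot0 at col 1 lands with bottom-row=4; cleared 0 line(s) (total 0); column heights now [1 6 6 5 0], max=6
Drop 4: L rot0 at col 2 lands with bottom-row=6; cleared 0 line(s) (total 0); column heights now [1 6 7 7 8], max=8
Drop 5: L rot0 at col 0 lands with bottom-row=7; cleared 0 line(s) (total 0); column heights now [8 8 9 7 8], max=9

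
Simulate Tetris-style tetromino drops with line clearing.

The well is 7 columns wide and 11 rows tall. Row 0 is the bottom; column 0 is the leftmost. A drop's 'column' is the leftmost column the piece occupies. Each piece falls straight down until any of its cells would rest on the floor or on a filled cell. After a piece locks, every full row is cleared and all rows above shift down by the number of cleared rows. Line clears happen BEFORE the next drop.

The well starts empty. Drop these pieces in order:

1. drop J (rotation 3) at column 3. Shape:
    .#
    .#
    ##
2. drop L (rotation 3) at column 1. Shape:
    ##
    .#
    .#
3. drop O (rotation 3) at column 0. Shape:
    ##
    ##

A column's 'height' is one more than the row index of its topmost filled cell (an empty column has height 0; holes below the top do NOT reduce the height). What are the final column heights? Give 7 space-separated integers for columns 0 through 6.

Answer: 5 5 3 1 3 0 0

Derivation:
Drop 1: J rot3 at col 3 lands with bottom-row=0; cleared 0 line(s) (total 0); column heights now [0 0 0 1 3 0 0], max=3
Drop 2: L rot3 at col 1 lands with bottom-row=0; cleared 0 line(s) (total 0); column heights now [0 3 3 1 3 0 0], max=3
Drop 3: O rot3 at col 0 lands with bottom-row=3; cleared 0 line(s) (total 0); column heights now [5 5 3 1 3 0 0], max=5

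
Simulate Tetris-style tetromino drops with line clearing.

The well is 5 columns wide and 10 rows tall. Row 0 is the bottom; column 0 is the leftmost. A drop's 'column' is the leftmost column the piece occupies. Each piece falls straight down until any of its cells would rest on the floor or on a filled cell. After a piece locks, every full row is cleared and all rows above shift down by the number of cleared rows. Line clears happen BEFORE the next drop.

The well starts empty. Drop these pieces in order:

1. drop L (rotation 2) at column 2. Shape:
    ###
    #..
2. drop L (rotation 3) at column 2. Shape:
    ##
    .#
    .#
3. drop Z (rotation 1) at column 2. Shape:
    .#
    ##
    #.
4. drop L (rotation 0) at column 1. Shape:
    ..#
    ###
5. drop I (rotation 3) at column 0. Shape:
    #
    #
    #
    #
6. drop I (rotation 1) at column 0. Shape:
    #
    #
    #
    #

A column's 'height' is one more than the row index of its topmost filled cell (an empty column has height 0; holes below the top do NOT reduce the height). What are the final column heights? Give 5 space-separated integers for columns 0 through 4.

Drop 1: L rot2 at col 2 lands with bottom-row=0; cleared 0 line(s) (total 0); column heights now [0 0 2 2 2], max=2
Drop 2: L rot3 at col 2 lands with bottom-row=2; cleared 0 line(s) (total 0); column heights now [0 0 5 5 2], max=5
Drop 3: Z rot1 at col 2 lands with bottom-row=5; cleared 0 line(s) (total 0); column heights now [0 0 7 8 2], max=8
Drop 4: L rot0 at col 1 lands with bottom-row=8; cleared 0 line(s) (total 0); column heights now [0 9 9 10 2], max=10
Drop 5: I rot3 at col 0 lands with bottom-row=0; cleared 0 line(s) (total 0); column heights now [4 9 9 10 2], max=10
Drop 6: I rot1 at col 0 lands with bottom-row=4; cleared 0 line(s) (total 0); column heights now [8 9 9 10 2], max=10

Answer: 8 9 9 10 2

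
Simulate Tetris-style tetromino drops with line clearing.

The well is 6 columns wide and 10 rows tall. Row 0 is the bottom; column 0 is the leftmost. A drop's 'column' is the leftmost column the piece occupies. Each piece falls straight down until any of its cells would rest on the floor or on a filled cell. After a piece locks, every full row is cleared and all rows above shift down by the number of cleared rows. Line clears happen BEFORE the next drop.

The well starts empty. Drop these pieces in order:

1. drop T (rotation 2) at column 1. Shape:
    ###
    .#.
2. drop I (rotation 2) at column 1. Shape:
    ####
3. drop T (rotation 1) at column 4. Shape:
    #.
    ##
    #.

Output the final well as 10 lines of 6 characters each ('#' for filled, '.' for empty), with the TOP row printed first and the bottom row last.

Drop 1: T rot2 at col 1 lands with bottom-row=0; cleared 0 line(s) (total 0); column heights now [0 2 2 2 0 0], max=2
Drop 2: I rot2 at col 1 lands with bottom-row=2; cleared 0 line(s) (total 0); column heights now [0 3 3 3 3 0], max=3
Drop 3: T rot1 at col 4 lands with bottom-row=3; cleared 0 line(s) (total 0); column heights now [0 3 3 3 6 5], max=6

Answer: ......
......
......
......
....#.
....##
....#.
.####.
.###..
..#...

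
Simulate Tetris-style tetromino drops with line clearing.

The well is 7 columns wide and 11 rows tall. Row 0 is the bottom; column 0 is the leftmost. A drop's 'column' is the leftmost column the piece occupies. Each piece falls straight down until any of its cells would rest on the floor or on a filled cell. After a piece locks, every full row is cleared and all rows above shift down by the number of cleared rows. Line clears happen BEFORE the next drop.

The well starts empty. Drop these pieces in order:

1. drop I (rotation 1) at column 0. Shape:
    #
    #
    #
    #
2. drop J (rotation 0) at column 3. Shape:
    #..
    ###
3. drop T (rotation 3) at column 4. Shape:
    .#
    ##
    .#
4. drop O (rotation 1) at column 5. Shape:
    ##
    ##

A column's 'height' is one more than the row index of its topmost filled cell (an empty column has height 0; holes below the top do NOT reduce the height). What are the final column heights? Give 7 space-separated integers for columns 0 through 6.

Answer: 4 0 0 2 3 6 6

Derivation:
Drop 1: I rot1 at col 0 lands with bottom-row=0; cleared 0 line(s) (total 0); column heights now [4 0 0 0 0 0 0], max=4
Drop 2: J rot0 at col 3 lands with bottom-row=0; cleared 0 line(s) (total 0); column heights now [4 0 0 2 1 1 0], max=4
Drop 3: T rot3 at col 4 lands with bottom-row=1; cleared 0 line(s) (total 0); column heights now [4 0 0 2 3 4 0], max=4
Drop 4: O rot1 at col 5 lands with bottom-row=4; cleared 0 line(s) (total 0); column heights now [4 0 0 2 3 6 6], max=6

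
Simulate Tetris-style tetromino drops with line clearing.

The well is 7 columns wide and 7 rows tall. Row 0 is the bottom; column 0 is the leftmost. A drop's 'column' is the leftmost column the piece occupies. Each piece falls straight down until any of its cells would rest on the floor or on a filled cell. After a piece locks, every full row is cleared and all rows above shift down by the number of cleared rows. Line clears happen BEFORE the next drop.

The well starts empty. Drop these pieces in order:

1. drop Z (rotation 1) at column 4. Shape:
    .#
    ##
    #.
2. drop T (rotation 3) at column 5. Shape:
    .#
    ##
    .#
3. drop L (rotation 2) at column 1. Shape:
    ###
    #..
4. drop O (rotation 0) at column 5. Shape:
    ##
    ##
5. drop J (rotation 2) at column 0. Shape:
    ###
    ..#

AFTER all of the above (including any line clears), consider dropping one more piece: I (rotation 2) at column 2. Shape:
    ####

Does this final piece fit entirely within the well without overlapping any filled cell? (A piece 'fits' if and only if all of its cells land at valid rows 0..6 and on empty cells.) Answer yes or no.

Drop 1: Z rot1 at col 4 lands with bottom-row=0; cleared 0 line(s) (total 0); column heights now [0 0 0 0 2 3 0], max=3
Drop 2: T rot3 at col 5 lands with bottom-row=2; cleared 0 line(s) (total 0); column heights now [0 0 0 0 2 4 5], max=5
Drop 3: L rot2 at col 1 lands with bottom-row=0; cleared 0 line(s) (total 0); column heights now [0 2 2 2 2 4 5], max=5
Drop 4: O rot0 at col 5 lands with bottom-row=5; cleared 0 line(s) (total 0); column heights now [0 2 2 2 2 7 7], max=7
Drop 5: J rot2 at col 0 lands with bottom-row=2; cleared 0 line(s) (total 0); column heights now [4 4 4 2 2 7 7], max=7
Test piece I rot2 at col 2 (width 4): heights before test = [4 4 4 2 2 7 7]; fits = False

Answer: no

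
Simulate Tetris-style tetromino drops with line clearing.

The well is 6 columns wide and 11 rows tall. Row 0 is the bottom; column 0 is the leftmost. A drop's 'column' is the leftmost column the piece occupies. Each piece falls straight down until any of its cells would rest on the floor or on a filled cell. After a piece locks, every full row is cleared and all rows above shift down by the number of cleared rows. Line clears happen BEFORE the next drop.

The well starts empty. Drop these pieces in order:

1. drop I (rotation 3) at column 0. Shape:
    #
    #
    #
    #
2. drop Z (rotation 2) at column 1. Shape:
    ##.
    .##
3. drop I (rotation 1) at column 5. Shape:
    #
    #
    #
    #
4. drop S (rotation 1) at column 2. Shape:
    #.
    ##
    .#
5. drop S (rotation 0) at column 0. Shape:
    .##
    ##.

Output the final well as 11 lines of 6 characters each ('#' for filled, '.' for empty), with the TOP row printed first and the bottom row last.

Drop 1: I rot3 at col 0 lands with bottom-row=0; cleared 0 line(s) (total 0); column heights now [4 0 0 0 0 0], max=4
Drop 2: Z rot2 at col 1 lands with bottom-row=0; cleared 0 line(s) (total 0); column heights now [4 2 2 1 0 0], max=4
Drop 3: I rot1 at col 5 lands with bottom-row=0; cleared 0 line(s) (total 0); column heights now [4 2 2 1 0 4], max=4
Drop 4: S rot1 at col 2 lands with bottom-row=1; cleared 0 line(s) (total 0); column heights now [4 2 4 3 0 4], max=4
Drop 5: S rot0 at col 0 lands with bottom-row=4; cleared 0 line(s) (total 0); column heights now [5 6 6 3 0 4], max=6

Answer: ......
......
......
......
......
.##...
##....
#.#..#
#.##.#
####.#
#.##.#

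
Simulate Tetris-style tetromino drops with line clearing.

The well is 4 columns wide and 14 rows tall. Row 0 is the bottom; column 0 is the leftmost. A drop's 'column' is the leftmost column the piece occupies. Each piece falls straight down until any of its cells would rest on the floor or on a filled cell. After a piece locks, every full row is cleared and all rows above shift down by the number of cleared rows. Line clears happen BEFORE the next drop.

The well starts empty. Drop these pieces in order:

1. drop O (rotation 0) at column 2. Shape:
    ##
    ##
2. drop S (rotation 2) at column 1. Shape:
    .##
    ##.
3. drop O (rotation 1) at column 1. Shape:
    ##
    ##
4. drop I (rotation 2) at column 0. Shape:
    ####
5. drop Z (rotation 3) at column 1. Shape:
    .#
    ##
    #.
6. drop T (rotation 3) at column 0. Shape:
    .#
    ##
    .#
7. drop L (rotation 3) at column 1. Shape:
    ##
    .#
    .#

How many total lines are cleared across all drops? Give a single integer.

Drop 1: O rot0 at col 2 lands with bottom-row=0; cleared 0 line(s) (total 0); column heights now [0 0 2 2], max=2
Drop 2: S rot2 at col 1 lands with bottom-row=2; cleared 0 line(s) (total 0); column heights now [0 3 4 4], max=4
Drop 3: O rot1 at col 1 lands with bottom-row=4; cleared 0 line(s) (total 0); column heights now [0 6 6 4], max=6
Drop 4: I rot2 at col 0 lands with bottom-row=6; cleared 1 line(s) (total 1); column heights now [0 6 6 4], max=6
Drop 5: Z rot3 at col 1 lands with bottom-row=6; cleared 0 line(s) (total 1); column heights now [0 8 9 4], max=9
Drop 6: T rot3 at col 0 lands with bottom-row=8; cleared 0 line(s) (total 1); column heights now [10 11 9 4], max=11
Drop 7: L rot3 at col 1 lands with bottom-row=9; cleared 0 line(s) (total 1); column heights now [10 12 12 4], max=12

Answer: 1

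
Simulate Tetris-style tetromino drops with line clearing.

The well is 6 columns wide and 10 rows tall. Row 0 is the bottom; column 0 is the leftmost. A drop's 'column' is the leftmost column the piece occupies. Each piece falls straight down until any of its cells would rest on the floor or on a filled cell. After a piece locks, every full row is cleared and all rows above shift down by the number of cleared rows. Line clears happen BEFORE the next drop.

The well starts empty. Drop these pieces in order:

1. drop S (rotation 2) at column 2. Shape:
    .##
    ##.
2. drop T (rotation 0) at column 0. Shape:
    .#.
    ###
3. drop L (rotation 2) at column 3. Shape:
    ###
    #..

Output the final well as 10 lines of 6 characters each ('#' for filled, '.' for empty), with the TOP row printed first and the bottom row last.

Drop 1: S rot2 at col 2 lands with bottom-row=0; cleared 0 line(s) (total 0); column heights now [0 0 1 2 2 0], max=2
Drop 2: T rot0 at col 0 lands with bottom-row=1; cleared 0 line(s) (total 0); column heights now [2 3 2 2 2 0], max=3
Drop 3: L rot2 at col 3 lands with bottom-row=2; cleared 0 line(s) (total 0); column heights now [2 3 2 4 4 4], max=4

Answer: ......
......
......
......
......
......
...###
.#.#..
#####.
..##..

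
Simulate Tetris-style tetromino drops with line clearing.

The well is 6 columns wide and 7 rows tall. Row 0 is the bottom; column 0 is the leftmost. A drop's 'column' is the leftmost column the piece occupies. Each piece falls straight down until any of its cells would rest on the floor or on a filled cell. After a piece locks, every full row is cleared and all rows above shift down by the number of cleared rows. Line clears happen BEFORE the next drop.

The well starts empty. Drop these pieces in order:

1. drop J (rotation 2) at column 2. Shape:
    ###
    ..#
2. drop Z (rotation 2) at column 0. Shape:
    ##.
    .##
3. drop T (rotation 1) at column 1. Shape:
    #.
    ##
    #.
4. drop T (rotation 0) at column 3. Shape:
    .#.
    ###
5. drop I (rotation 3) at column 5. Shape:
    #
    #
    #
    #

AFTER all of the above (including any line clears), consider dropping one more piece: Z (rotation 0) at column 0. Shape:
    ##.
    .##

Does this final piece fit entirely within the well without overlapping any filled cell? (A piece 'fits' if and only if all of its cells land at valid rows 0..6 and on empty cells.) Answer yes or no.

Drop 1: J rot2 at col 2 lands with bottom-row=0; cleared 0 line(s) (total 0); column heights now [0 0 2 2 2 0], max=2
Drop 2: Z rot2 at col 0 lands with bottom-row=2; cleared 0 line(s) (total 0); column heights now [4 4 3 2 2 0], max=4
Drop 3: T rot1 at col 1 lands with bottom-row=4; cleared 0 line(s) (total 0); column heights now [4 7 6 2 2 0], max=7
Drop 4: T rot0 at col 3 lands with bottom-row=2; cleared 0 line(s) (total 0); column heights now [4 7 6 3 4 3], max=7
Drop 5: I rot3 at col 5 lands with bottom-row=3; cleared 0 line(s) (total 0); column heights now [4 7 6 3 4 7], max=7
Test piece Z rot0 at col 0 (width 3): heights before test = [4 7 6 3 4 7]; fits = False

Answer: no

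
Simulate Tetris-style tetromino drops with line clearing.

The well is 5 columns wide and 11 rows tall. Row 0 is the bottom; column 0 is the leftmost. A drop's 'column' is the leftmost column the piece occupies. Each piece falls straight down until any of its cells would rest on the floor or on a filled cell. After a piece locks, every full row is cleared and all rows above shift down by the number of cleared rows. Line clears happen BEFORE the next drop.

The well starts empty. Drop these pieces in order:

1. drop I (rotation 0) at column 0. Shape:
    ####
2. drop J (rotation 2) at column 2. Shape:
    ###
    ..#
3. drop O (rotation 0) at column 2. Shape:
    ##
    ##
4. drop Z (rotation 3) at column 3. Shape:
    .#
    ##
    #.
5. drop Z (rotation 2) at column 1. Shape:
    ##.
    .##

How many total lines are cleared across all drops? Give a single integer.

Answer: 1

Derivation:
Drop 1: I rot0 at col 0 lands with bottom-row=0; cleared 0 line(s) (total 0); column heights now [1 1 1 1 0], max=1
Drop 2: J rot2 at col 2 lands with bottom-row=0; cleared 1 line(s) (total 1); column heights now [0 0 1 1 1], max=1
Drop 3: O rot0 at col 2 lands with bottom-row=1; cleared 0 line(s) (total 1); column heights now [0 0 3 3 1], max=3
Drop 4: Z rot3 at col 3 lands with bottom-row=3; cleared 0 line(s) (total 1); column heights now [0 0 3 5 6], max=6
Drop 5: Z rot2 at col 1 lands with bottom-row=5; cleared 0 line(s) (total 1); column heights now [0 7 7 6 6], max=7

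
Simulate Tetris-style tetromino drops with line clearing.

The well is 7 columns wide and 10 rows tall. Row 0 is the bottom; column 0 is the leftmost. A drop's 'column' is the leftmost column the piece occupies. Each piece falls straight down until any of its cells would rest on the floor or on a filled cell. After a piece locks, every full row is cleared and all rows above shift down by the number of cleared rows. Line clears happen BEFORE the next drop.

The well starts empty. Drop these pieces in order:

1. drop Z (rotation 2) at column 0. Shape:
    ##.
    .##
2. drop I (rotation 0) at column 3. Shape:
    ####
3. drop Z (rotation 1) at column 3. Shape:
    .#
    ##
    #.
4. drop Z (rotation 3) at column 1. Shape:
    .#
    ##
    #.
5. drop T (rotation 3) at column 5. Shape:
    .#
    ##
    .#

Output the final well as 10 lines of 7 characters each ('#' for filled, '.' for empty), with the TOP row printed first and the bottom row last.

Drop 1: Z rot2 at col 0 lands with bottom-row=0; cleared 0 line(s) (total 0); column heights now [2 2 1 0 0 0 0], max=2
Drop 2: I rot0 at col 3 lands with bottom-row=0; cleared 0 line(s) (total 0); column heights now [2 2 1 1 1 1 1], max=2
Drop 3: Z rot1 at col 3 lands with bottom-row=1; cleared 0 line(s) (total 0); column heights now [2 2 1 3 4 1 1], max=4
Drop 4: Z rot3 at col 1 lands with bottom-row=2; cleared 0 line(s) (total 0); column heights now [2 4 5 3 4 1 1], max=5
Drop 5: T rot3 at col 5 lands with bottom-row=1; cleared 0 line(s) (total 0); column heights now [2 4 5 3 4 3 4], max=5

Answer: .......
.......
.......
.......
.......
..#....
.##.#.#
.#.####
##.#..#
.######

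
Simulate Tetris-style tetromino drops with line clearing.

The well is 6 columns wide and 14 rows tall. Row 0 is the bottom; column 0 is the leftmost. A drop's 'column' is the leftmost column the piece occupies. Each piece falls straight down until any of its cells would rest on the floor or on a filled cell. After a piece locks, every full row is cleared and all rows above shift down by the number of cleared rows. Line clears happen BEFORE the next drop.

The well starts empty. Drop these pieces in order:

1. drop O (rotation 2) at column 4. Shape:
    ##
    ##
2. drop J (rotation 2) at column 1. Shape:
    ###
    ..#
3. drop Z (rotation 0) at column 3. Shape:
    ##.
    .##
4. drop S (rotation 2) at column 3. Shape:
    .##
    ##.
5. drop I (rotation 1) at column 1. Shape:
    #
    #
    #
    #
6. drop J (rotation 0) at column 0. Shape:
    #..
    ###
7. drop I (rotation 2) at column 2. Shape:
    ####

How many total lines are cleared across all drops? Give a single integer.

Drop 1: O rot2 at col 4 lands with bottom-row=0; cleared 0 line(s) (total 0); column heights now [0 0 0 0 2 2], max=2
Drop 2: J rot2 at col 1 lands with bottom-row=0; cleared 0 line(s) (total 0); column heights now [0 2 2 2 2 2], max=2
Drop 3: Z rot0 at col 3 lands with bottom-row=2; cleared 0 line(s) (total 0); column heights now [0 2 2 4 4 3], max=4
Drop 4: S rot2 at col 3 lands with bottom-row=4; cleared 0 line(s) (total 0); column heights now [0 2 2 5 6 6], max=6
Drop 5: I rot1 at col 1 lands with bottom-row=2; cleared 0 line(s) (total 0); column heights now [0 6 2 5 6 6], max=6
Drop 6: J rot0 at col 0 lands with bottom-row=6; cleared 0 line(s) (total 0); column heights now [8 7 7 5 6 6], max=8
Drop 7: I rot2 at col 2 lands with bottom-row=7; cleared 0 line(s) (total 0); column heights now [8 7 8 8 8 8], max=8

Answer: 0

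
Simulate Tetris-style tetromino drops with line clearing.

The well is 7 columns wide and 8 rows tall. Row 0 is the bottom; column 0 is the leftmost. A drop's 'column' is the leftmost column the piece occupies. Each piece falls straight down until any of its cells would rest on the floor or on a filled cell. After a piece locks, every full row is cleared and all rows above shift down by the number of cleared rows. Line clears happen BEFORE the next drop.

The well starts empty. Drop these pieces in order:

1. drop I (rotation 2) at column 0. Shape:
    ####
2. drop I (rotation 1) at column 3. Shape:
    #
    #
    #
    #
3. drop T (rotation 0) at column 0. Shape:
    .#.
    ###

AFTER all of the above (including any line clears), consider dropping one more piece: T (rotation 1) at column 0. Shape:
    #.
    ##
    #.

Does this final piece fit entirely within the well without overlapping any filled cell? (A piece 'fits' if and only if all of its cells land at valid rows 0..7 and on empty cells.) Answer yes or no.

Drop 1: I rot2 at col 0 lands with bottom-row=0; cleared 0 line(s) (total 0); column heights now [1 1 1 1 0 0 0], max=1
Drop 2: I rot1 at col 3 lands with bottom-row=1; cleared 0 line(s) (total 0); column heights now [1 1 1 5 0 0 0], max=5
Drop 3: T rot0 at col 0 lands with bottom-row=1; cleared 0 line(s) (total 0); column heights now [2 3 2 5 0 0 0], max=5
Test piece T rot1 at col 0 (width 2): heights before test = [2 3 2 5 0 0 0]; fits = True

Answer: yes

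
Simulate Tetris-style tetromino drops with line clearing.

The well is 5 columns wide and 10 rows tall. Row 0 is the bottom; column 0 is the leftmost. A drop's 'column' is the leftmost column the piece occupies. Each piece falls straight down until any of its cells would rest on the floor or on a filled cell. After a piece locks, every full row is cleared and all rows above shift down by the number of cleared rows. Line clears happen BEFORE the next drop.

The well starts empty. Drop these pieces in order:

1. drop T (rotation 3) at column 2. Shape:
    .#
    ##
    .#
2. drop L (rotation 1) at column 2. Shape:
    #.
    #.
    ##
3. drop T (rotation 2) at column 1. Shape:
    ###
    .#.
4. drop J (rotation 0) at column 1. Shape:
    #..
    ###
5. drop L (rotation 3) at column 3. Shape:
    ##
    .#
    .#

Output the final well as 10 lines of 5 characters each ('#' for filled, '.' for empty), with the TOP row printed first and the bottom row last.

Drop 1: T rot3 at col 2 lands with bottom-row=0; cleared 0 line(s) (total 0); column heights now [0 0 2 3 0], max=3
Drop 2: L rot1 at col 2 lands with bottom-row=3; cleared 0 line(s) (total 0); column heights now [0 0 6 4 0], max=6
Drop 3: T rot2 at col 1 lands with bottom-row=6; cleared 0 line(s) (total 0); column heights now [0 8 8 8 0], max=8
Drop 4: J rot0 at col 1 lands with bottom-row=8; cleared 0 line(s) (total 0); column heights now [0 10 9 9 0], max=10
Drop 5: L rot3 at col 3 lands with bottom-row=7; cleared 0 line(s) (total 0); column heights now [0 10 9 10 10], max=10

Answer: .#.##
.####
.####
..#..
..#..
..#..
..##.
...#.
..##.
...#.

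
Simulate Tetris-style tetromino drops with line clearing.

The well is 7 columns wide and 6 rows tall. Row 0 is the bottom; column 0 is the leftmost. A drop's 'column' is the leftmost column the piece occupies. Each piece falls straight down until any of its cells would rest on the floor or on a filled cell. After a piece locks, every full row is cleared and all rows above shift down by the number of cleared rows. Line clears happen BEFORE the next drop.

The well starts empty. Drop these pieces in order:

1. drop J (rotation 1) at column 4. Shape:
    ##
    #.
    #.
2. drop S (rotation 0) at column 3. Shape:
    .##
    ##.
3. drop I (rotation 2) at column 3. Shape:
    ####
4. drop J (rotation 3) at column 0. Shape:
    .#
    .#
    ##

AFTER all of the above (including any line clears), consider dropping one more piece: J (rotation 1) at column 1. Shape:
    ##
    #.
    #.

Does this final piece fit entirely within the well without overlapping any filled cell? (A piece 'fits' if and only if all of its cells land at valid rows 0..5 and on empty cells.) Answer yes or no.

Drop 1: J rot1 at col 4 lands with bottom-row=0; cleared 0 line(s) (total 0); column heights now [0 0 0 0 3 3 0], max=3
Drop 2: S rot0 at col 3 lands with bottom-row=3; cleared 0 line(s) (total 0); column heights now [0 0 0 4 5 5 0], max=5
Drop 3: I rot2 at col 3 lands with bottom-row=5; cleared 0 line(s) (total 0); column heights now [0 0 0 6 6 6 6], max=6
Drop 4: J rot3 at col 0 lands with bottom-row=0; cleared 0 line(s) (total 0); column heights now [1 3 0 6 6 6 6], max=6
Test piece J rot1 at col 1 (width 2): heights before test = [1 3 0 6 6 6 6]; fits = True

Answer: yes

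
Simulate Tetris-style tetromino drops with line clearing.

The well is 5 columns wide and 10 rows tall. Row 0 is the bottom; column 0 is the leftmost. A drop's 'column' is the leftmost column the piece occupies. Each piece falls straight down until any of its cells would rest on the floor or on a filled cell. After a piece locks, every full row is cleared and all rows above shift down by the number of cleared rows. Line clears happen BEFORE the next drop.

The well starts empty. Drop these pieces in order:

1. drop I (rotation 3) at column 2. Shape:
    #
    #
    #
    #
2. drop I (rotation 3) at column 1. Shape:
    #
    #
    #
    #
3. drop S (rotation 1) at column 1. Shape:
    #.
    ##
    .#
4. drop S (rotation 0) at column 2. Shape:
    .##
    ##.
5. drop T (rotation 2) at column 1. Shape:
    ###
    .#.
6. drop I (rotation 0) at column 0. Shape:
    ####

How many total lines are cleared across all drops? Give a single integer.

Answer: 0

Derivation:
Drop 1: I rot3 at col 2 lands with bottom-row=0; cleared 0 line(s) (total 0); column heights now [0 0 4 0 0], max=4
Drop 2: I rot3 at col 1 lands with bottom-row=0; cleared 0 line(s) (total 0); column heights now [0 4 4 0 0], max=4
Drop 3: S rot1 at col 1 lands with bottom-row=4; cleared 0 line(s) (total 0); column heights now [0 7 6 0 0], max=7
Drop 4: S rot0 at col 2 lands with bottom-row=6; cleared 0 line(s) (total 0); column heights now [0 7 7 8 8], max=8
Drop 5: T rot2 at col 1 lands with bottom-row=7; cleared 0 line(s) (total 0); column heights now [0 9 9 9 8], max=9
Drop 6: I rot0 at col 0 lands with bottom-row=9; cleared 0 line(s) (total 0); column heights now [10 10 10 10 8], max=10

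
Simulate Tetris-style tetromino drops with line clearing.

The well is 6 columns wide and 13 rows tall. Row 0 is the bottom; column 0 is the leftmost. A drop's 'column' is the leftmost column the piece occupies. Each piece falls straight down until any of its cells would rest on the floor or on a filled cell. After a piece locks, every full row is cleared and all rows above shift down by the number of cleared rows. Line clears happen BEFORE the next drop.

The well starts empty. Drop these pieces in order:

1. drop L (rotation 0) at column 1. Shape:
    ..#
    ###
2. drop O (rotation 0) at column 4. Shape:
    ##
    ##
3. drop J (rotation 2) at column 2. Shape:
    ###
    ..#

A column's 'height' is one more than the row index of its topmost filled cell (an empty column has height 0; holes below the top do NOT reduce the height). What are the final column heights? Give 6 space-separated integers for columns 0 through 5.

Answer: 0 1 4 4 4 2

Derivation:
Drop 1: L rot0 at col 1 lands with bottom-row=0; cleared 0 line(s) (total 0); column heights now [0 1 1 2 0 0], max=2
Drop 2: O rot0 at col 4 lands with bottom-row=0; cleared 0 line(s) (total 0); column heights now [0 1 1 2 2 2], max=2
Drop 3: J rot2 at col 2 lands with bottom-row=2; cleared 0 line(s) (total 0); column heights now [0 1 4 4 4 2], max=4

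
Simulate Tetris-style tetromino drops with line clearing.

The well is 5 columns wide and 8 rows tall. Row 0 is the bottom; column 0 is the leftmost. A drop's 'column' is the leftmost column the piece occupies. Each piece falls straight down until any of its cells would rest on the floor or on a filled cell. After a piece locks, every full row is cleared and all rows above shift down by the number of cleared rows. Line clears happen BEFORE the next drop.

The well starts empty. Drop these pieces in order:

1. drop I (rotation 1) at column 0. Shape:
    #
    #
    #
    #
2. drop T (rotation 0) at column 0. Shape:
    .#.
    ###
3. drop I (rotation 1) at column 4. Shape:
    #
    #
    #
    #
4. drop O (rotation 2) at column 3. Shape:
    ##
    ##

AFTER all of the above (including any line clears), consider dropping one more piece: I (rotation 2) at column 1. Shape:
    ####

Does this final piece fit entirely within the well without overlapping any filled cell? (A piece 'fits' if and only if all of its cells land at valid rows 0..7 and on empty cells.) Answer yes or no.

Answer: yes

Derivation:
Drop 1: I rot1 at col 0 lands with bottom-row=0; cleared 0 line(s) (total 0); column heights now [4 0 0 0 0], max=4
Drop 2: T rot0 at col 0 lands with bottom-row=4; cleared 0 line(s) (total 0); column heights now [5 6 5 0 0], max=6
Drop 3: I rot1 at col 4 lands with bottom-row=0; cleared 0 line(s) (total 0); column heights now [5 6 5 0 4], max=6
Drop 4: O rot2 at col 3 lands with bottom-row=4; cleared 1 line(s) (total 1); column heights now [4 5 0 5 5], max=5
Test piece I rot2 at col 1 (width 4): heights before test = [4 5 0 5 5]; fits = True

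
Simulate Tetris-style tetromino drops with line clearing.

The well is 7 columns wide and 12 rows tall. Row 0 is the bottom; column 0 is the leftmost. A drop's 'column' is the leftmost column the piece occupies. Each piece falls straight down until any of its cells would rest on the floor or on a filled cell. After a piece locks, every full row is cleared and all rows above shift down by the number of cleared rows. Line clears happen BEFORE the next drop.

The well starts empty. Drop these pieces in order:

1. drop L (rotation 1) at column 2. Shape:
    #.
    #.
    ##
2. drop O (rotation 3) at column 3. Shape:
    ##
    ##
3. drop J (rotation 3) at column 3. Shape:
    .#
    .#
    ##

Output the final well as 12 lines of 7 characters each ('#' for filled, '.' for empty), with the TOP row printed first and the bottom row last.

Drop 1: L rot1 at col 2 lands with bottom-row=0; cleared 0 line(s) (total 0); column heights now [0 0 3 1 0 0 0], max=3
Drop 2: O rot3 at col 3 lands with bottom-row=1; cleared 0 line(s) (total 0); column heights now [0 0 3 3 3 0 0], max=3
Drop 3: J rot3 at col 3 lands with bottom-row=3; cleared 0 line(s) (total 0); column heights now [0 0 3 4 6 0 0], max=6

Answer: .......
.......
.......
.......
.......
.......
....#..
....#..
...##..
..###..
..###..
..##...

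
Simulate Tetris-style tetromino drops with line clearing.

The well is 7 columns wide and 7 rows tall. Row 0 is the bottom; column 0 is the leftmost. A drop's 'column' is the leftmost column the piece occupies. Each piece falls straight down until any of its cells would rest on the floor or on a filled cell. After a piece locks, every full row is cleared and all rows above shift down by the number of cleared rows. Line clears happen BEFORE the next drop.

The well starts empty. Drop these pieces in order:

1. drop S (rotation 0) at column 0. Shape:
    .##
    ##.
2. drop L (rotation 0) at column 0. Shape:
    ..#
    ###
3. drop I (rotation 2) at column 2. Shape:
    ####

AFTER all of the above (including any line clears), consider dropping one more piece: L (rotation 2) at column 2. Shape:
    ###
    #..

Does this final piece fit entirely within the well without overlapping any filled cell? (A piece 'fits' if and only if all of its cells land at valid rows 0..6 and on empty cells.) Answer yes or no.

Answer: yes

Derivation:
Drop 1: S rot0 at col 0 lands with bottom-row=0; cleared 0 line(s) (total 0); column heights now [1 2 2 0 0 0 0], max=2
Drop 2: L rot0 at col 0 lands with bottom-row=2; cleared 0 line(s) (total 0); column heights now [3 3 4 0 0 0 0], max=4
Drop 3: I rot2 at col 2 lands with bottom-row=4; cleared 0 line(s) (total 0); column heights now [3 3 5 5 5 5 0], max=5
Test piece L rot2 at col 2 (width 3): heights before test = [3 3 5 5 5 5 0]; fits = True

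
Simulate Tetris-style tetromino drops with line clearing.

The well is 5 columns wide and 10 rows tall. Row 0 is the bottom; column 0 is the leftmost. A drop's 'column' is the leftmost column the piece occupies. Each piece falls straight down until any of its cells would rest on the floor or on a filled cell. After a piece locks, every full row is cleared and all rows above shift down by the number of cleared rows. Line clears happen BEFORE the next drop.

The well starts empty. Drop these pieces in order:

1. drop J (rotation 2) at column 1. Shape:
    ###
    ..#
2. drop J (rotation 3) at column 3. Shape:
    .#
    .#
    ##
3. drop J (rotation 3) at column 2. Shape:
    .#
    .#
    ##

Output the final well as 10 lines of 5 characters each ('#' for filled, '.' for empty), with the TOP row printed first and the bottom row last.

Answer: .....
.....
.....
.....
...#.
...##
..###
...##
.###.
...#.

Derivation:
Drop 1: J rot2 at col 1 lands with bottom-row=0; cleared 0 line(s) (total 0); column heights now [0 2 2 2 0], max=2
Drop 2: J rot3 at col 3 lands with bottom-row=2; cleared 0 line(s) (total 0); column heights now [0 2 2 3 5], max=5
Drop 3: J rot3 at col 2 lands with bottom-row=3; cleared 0 line(s) (total 0); column heights now [0 2 4 6 5], max=6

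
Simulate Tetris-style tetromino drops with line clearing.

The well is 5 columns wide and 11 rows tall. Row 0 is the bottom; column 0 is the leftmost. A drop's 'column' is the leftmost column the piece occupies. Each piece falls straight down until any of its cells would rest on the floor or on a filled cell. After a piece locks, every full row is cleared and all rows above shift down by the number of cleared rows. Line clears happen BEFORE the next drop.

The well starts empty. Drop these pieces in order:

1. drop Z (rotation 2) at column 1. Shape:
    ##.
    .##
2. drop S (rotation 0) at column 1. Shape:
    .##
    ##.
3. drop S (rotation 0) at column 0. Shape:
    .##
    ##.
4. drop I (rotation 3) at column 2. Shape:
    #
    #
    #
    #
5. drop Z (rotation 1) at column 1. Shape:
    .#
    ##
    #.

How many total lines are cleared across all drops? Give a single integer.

Drop 1: Z rot2 at col 1 lands with bottom-row=0; cleared 0 line(s) (total 0); column heights now [0 2 2 1 0], max=2
Drop 2: S rot0 at col 1 lands with bottom-row=2; cleared 0 line(s) (total 0); column heights now [0 3 4 4 0], max=4
Drop 3: S rot0 at col 0 lands with bottom-row=3; cleared 0 line(s) (total 0); column heights now [4 5 5 4 0], max=5
Drop 4: I rot3 at col 2 lands with bottom-row=5; cleared 0 line(s) (total 0); column heights now [4 5 9 4 0], max=9
Drop 5: Z rot1 at col 1 lands with bottom-row=8; cleared 0 line(s) (total 0); column heights now [4 10 11 4 0], max=11

Answer: 0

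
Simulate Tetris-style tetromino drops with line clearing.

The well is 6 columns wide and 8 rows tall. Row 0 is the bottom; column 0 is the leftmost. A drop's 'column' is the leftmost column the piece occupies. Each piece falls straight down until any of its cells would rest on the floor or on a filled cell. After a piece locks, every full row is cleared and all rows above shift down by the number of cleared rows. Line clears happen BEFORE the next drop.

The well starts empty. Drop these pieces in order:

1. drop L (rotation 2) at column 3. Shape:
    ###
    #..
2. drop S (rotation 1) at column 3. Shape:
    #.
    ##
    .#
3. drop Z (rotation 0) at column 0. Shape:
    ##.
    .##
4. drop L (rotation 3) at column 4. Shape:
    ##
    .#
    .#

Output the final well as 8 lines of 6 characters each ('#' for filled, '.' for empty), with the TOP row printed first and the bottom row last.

Answer: ......
......
......
...###
...###
....##
##.###
.###..

Derivation:
Drop 1: L rot2 at col 3 lands with bottom-row=0; cleared 0 line(s) (total 0); column heights now [0 0 0 2 2 2], max=2
Drop 2: S rot1 at col 3 lands with bottom-row=2; cleared 0 line(s) (total 0); column heights now [0 0 0 5 4 2], max=5
Drop 3: Z rot0 at col 0 lands with bottom-row=0; cleared 0 line(s) (total 0); column heights now [2 2 1 5 4 2], max=5
Drop 4: L rot3 at col 4 lands with bottom-row=2; cleared 0 line(s) (total 0); column heights now [2 2 1 5 5 5], max=5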